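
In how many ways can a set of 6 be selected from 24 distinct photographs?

C(24,6) = 24!/(6! x (24-6)!).

Final answer: C(24,6) = 134596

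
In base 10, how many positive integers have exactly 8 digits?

These are the integers in [10^7, 10^8), so the count is 10^8 - 10^7 = 9 x 10^7.

Final answer: 90000000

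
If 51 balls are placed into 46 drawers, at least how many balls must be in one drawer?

By the pigeonhole principle: ceiling(51/46).

Final answer: 2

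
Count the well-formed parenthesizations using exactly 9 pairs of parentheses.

This is counted by the nth Catalan number C_n. Here n = 9 (pairs).
Using C_0 = 1 and C_(k+1) = C_k x 2(2k+1)/(k+2), build up term by term: C_1=1, C_2=2, C_3=5, C_4=14, C_5=42, C_6=132, C_7=429, C_8=1430, C_9=4862.

Final answer: C_{9} = 4862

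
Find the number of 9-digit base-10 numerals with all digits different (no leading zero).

The leading digit has 9 choices (anything but zero); the next has 9 (anything but the first), then 8, and so on, one fewer each time.
Total: 9 x 9 x 8 x 7 x 6 x 5 x 4 x 3 x 2.

Final answer: 3265920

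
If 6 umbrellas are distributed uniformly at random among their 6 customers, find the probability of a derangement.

Derangements satisfy D(n) = (n-1)(D(n-1) + D(n-2)), starting from D(0)=1, D(1)=0.
Building up: D(2)=1, D(3)=2, D(4)=9, D(5)=44, D(6)=265.
Total arrangements: 6! = 720.
Probability = D(6)/6! = 53/144.

Final answer: D(6)/6! = 265/720 = 0.368056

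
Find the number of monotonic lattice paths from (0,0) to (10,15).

Each path has 10 right steps and 15 up steps in some order (25 steps total).
Choose which 15 of the 25 steps are up: C(25,15).

Final answer: C(25,15) = 3268760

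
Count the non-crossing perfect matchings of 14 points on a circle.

This is counted by the nth Catalan number C_n. Here n = 14/2 = 7.
C_n = C(2n,n)/(n+1), so C_{7} = C(14,7)/8 = 3432/8.

Final answer: C_{7} = 429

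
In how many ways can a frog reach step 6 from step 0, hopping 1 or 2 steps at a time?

Condition on the final move: it is a 1-step (f(n-1) ways to get there) or a 2-step (f(n-2) ways), so f(n) = f(n-1) + f(n-2), with f(1)=1, f(2)=2.
Building up term by term: f(1)=1, f(2)=2, f(3)=3, f(4)=5, f(5)=8, f(6)=13.

Final answer: 13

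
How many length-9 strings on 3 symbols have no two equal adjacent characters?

First character: 3 choices. Each subsequent: 2 choices (must differ from the previous one).
Total: 3 x 2^8.

Final answer: 3 x 2^{8} = 768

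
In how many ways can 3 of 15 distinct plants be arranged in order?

P(15,3) = 15!/(15-3)! = 15!/12!.

Final answer: P(15,3) = 2730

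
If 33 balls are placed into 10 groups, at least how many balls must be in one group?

By the pigeonhole principle: ceiling(33/10).

Final answer: 4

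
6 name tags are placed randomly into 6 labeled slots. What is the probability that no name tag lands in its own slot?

D(n) = (n-1)(D(n-1) + D(n-2)), D(0)=1, D(1)=0.
Building up: D(2)=1, D(3)=2, D(4)=9, D(5)=44, D(6)=265.
Total arrangements: 6! = 720.
Probability = D(6)/6! = 53/144.

Final answer: D(6)/6! = 265/720 = 0.368056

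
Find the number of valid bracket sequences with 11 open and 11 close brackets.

The structures are counted by the Catalan number C_n. Here n = 11 (pairs).
Using C_0 = 1 and C_(k+1) = C_k x 2(2k+1)/(k+2), build up term by term: C_1=1, C_2=2, C_3=5, C_4=14, C_5=42, C_6=132, C_7=429, C_8=1430, C_9=4862, C_10=16796, C_11=58786.

Final answer: C_{11} = 58786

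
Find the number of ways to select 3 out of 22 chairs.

C(22,3) = 22!/(3! x (22-3)!).

Final answer: C(22,3) = 1540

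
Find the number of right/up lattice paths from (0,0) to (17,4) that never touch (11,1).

Total paths to (17,4): C(21,4) = 5985.
Paths through (11,1): C(12,1) x C(9,3) = 1008.
Avoiding (11,1): 5985 - 1008.

Final answer: 4977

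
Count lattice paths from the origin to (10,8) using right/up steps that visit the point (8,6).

Paths (0,0)->(8,6): C(14,6) = 3003.
Paths (8,6)->(10,8): C(4,2) = 6.
By multiplication principle: 3003 x 6.

Final answer: 18018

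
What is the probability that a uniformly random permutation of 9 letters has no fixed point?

D(n) = (n-1)(D(n-1) + D(n-2)), D(0)=1, D(1)=0.
Building up: D(2)=1, D(3)=2, D(4)=9, D(5)=44, D(6)=265, D(7)=1854, D(8)=14833, D(9)=133496.
Total arrangements: 9! = 362880.
Probability = D(9)/9! = 16687/45360.

Final answer: D(9)/9! = 133496/362880 = 0.367879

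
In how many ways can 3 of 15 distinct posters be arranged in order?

P(15,3) = 15!/(15-3)! = 15!/12!.

Final answer: P(15,3) = 2730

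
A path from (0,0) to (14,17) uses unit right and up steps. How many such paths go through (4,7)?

Paths (0,0)->(4,7): C(11,7) = 330.
Paths (4,7)->(14,17): C(20,10) = 184756.
By multiplication principle: 330 x 184756.

Final answer: 60969480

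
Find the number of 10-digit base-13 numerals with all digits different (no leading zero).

The leading digit has 12 choices (anything but zero); the next has 12 (anything but the first), then 11, and so on, one fewer each time.
Total: 12 x 12 x 11 x 10 x 9 x 8 x 7 x 6 x 5 x 4.

Final answer: 958003200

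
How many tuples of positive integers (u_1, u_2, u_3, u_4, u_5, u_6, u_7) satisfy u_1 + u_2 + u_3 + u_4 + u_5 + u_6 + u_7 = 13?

Substitute u'_i = u_i - 1 (so u'_i >= 0). Then sum u'_i = 13 - 7 = 6.
Stars and bars: C(6+7-1, 7-1) = C(12,6).

Final answer: C(12,6) = 924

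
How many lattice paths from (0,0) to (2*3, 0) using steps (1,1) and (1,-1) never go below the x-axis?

Total monotonic paths to (3,3): C(6,3) = 20.
By the reflection principle, paths that go above the diagonal number C(6,4) = 15.
Valid Dyck paths: 20 - 15.
(These counts are the Catalan numbers.)

Final answer: C_{3} = 5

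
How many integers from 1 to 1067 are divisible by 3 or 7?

Multiples of 3: 355. Multiples of 7: 152. Of both (lcm=21): 50.
By inclusion-exclusion: 355 + 152 - 50.

Final answer: 457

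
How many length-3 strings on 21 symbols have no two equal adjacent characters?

Let g(n) count such strings. g(1) = 21, and each valid string of length n-1 extends in 20 ways (any symbol but the last), so g(n) = 20 g(n-1).
Total: g(3) = 21 x 20^2.

Final answer: 21 x 20^{2} = 8400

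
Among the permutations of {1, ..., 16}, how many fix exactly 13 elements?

Choose which 13 elements are fixed: C(16,13) = 560.
Derange the remaining 3 using D(j) = (j-1)(D(j-1) + D(j-2)), D(0)=1, D(1)=0: D(2)=1, D(3)=2.
Total: 560 x 2.

Final answer: C(16,13) D(3) = 1120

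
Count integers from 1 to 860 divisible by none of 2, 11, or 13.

|div by 2|=430, |div by 11|=78, |div by 13|=66.
|div by 2&11|=39, |div by 2&13|=33, |div by 11&13|=6, |div by all|=3.
By inclusion-exclusion, divisible by at least one: 430+78+66-39-33-6+3 = 499.
Not divisible by any: 860 - 499.

Final answer: 361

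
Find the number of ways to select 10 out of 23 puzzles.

C(23,10) = 23!/(10! x 13!).

Final answer: \binom{23}{10} = 1144066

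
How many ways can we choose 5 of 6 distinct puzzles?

C(6,5) = 6!/(5! x (6-5)!).

Final answer: C(6,5) = 6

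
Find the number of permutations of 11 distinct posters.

The number of ways to arrange 11 distinct objects is 11!.

Final answer: 11! = 39916800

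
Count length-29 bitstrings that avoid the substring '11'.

Let a(n) count valid strings. If the last bit is 0 the prefix is any valid string of length n-1; if it is 1 the string must end in 01 with a valid prefix of length n-2. So a(n) = a(n-1) + a(n-2), a(1)=2, a(2)=3.
Building up term by term: a(1)=2, a(2)=3, a(3)=5, a(4)=8, a(5)=13, a(6)=21, a(7)=34, a(8)=55, a(9)=89, a(10)=144, a(11)=233, a(12)=377, a(13)=610, a(14)=987, a(15)=1597, a(16)=2584, a(17)=4181, a(18)=6765, a(19)=10946, a(20)=17711, a(21)=28657, a(22)=46368, a(23)=75025, a(24)=121393, a(25)=196418, a(26)=317811, a(27)=514229, a(28)=832040, a(29)=1346269.

Final answer: 1346269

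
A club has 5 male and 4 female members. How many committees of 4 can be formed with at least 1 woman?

Sum over valid woman counts:
C(4,1)C(5,3) = 40
C(4,2)C(5,2) = 60
C(4,3)C(5,1) = 20
C(4,4)C(5,0) = 1
Total: 40 + 60 + 20 + 1.

Final answer: 121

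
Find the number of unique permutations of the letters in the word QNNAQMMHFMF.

Letters (A:1, F:2, H:1, M:3, N:2, Q:2). Total letters: 11.
Permutations = 11!/(3! x 2! x 2! x 2!).

Final answer: 831600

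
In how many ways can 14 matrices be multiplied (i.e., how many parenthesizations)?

The structures are counted by the Catalan number C_n. Here n = 14 - 1 = 13.
Using C_0 = 1 and C_(k+1) = C_k x 2(2k+1)/(k+2), build up term by term: C_1=1, C_2=2, C_3=5, C_4=14, C_5=42, C_6=132, C_7=429, C_8=1430, C_9=4862, C_10=16796, C_11=58786, C_12=208012, C_13=742900.

Final answer: C_{13} = 742900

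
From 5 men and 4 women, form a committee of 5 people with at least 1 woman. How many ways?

Sum over valid woman counts:
C(4,1)C(5,4) = 20
C(4,2)C(5,3) = 60
C(4,3)C(5,2) = 40
C(4,4)C(5,1) = 5
Total: 20 + 60 + 40 + 5.

Final answer: 125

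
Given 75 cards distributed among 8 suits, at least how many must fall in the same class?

By pigeonhole with 75 objects and 8 categories: ceiling(75/8).

Final answer: 10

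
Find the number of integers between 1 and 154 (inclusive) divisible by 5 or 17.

Multiples of 5: 30. Multiples of 17: 9. Of both (lcm=85): 1.
By inclusion-exclusion: 30 + 9 - 1.

Final answer: 38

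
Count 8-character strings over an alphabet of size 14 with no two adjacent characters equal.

First character: 14 choices. Each subsequent: 13 choices (must differ from the previous one).
Total: 14 x 13^7.

Final answer: 14 x 13^{7} = 878479238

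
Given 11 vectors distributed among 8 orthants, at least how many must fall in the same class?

By pigeonhole with 11 objects and 8 categories: ceiling(11/8).

Final answer: 2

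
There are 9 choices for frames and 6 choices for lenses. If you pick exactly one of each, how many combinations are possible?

By the multiplication principle: 9 x 6.

Final answer: 54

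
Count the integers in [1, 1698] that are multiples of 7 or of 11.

Multiples of 7: 242. Multiples of 11: 154. Of both (lcm=77): 22.
By inclusion-exclusion: 242 + 154 - 22.

Final answer: 374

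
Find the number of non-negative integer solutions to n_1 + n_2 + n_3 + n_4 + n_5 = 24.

Stars and bars with 24 stars and 4 bars:
C(24+5-1, 5-1) = C(28,4).

Final answer: C(28,4) = 20475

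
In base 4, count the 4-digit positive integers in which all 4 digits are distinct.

The leading digit has 3 choices (anything but zero); the next has 3 (anything but the first), then 2, and so on, one fewer each time.
Total: 3 x 3 x 2 x 1.

Final answer: 18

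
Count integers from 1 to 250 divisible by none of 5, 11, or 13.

|div by 5|=50, |div by 11|=22, |div by 13|=19.
|div by 5&11|=4, |div by 5&13|=3, |div by 11&13|=1, |div by all|=0.
By inclusion-exclusion, divisible by at least one: 50+22+19-4-3-1+0 = 83.
Not divisible by any: 250 - 83.

Final answer: 167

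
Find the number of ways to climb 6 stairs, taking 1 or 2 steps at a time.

Let f(n) be the number of climbs. Removing the last move (1 or 2 steps) gives f(n) = f(n-1) + f(n-2); base cases f(1)=1, f(2)=2.
Building up term by term: f(1)=1, f(2)=2, f(3)=3, f(4)=5, f(5)=8, f(6)=13.

Final answer: 13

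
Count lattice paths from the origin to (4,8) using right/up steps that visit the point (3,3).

Paths (0,0)->(3,3): C(6,3) = 20.
Paths (3,3)->(4,8): C(6,5) = 6.
By multiplication principle: 20 x 6.

Final answer: 120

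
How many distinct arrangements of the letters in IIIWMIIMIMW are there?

Letters (I:6, M:3, W:2). Total letters: 11.
Permutations = 11!/(6! x 3! x 2!).

Final answer: 4620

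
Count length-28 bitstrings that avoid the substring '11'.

Classify by the final bit: ...0 gives a(n-1) strings, ...01 gives a(n-2) strings. Thus a(n) = a(n-1) + a(n-2) with a(1)=2, a(2)=3.
Iterating the recurrence: a(1)=2, a(2)=3, a(3)=5, a(4)=8, a(5)=13, a(6)=21, a(7)=34, a(8)=55, a(9)=89, a(10)=144, a(11)=233, a(12)=377, a(13)=610, a(14)=987, a(15)=1597, a(16)=2584, a(17)=4181, a(18)=6765, a(19)=10946, a(20)=17711, a(21)=28657, a(22)=46368, a(23)=75025, a(24)=121393, a(25)=196418, a(26)=317811, a(27)=514229, a(28)=832040.

Final answer: 832040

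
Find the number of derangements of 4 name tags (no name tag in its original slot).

Derangements satisfy D(n) = (n-1)(D(n-1) + D(n-2)), starting from D(0)=1, D(1)=0.
D(2) = 1 x (0 + 1) = 1
D(3) = 2 x (1 + 0) = 2
D(4) = 3 x (D(3) + D(2)) = 3 x (2 + 1)

Final answer: D(4) = 9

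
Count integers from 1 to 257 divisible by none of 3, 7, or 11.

|div by 3|=85, |div by 7|=36, |div by 11|=23.
|div by 3&7|=12, |div by 3&11|=7, |div by 7&11|=3, |div by all|=1.
By inclusion-exclusion, divisible by at least one: 85+36+23-12-7-3+1 = 123.
Not divisible by any: 257 - 123.

Final answer: 134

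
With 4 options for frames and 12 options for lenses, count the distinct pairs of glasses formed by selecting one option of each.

By the multiplication principle: 4 x 12.

Final answer: 48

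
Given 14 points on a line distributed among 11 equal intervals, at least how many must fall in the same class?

By pigeonhole with 14 objects and 11 categories: ceiling(14/11).

Final answer: 2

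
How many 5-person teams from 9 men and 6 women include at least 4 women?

Sum over valid woman counts:
C(6,4)C(9,1) = 135
C(6,5)C(9,0) = 6
Total: 135 + 6.

Final answer: 141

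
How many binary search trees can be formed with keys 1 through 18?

This is a standard Catalan-number count: the answer is C_n. Here n = 18.
C_n = C(2n,n)/(n+1), so C_{18} = C(36,18)/19 = 9075135300/19.

Final answer: C_{18} = 477638700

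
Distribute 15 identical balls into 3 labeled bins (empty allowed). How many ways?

Stars and bars: C(n+k-1, k-1) = C(17,2).

Final answer: C(17,2) = 136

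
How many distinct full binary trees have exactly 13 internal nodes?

The structures are counted by the Catalan number C_n. Here n = 13.
C_n = C(2n,n) - C(2n,n+1), so C_{13} = C(26,13) - C(26,14) = 10400600 - 9657700.

Final answer: C_{13} = 742900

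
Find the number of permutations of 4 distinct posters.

The number of ways to arrange 4 distinct objects is 4!.

Final answer: 4! = 24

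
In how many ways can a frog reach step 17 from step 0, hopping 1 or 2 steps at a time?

Condition on the final move: it is a 1-step (f(n-1) ways to get there) or a 2-step (f(n-2) ways), so f(n) = f(n-1) + f(n-2), with f(1)=1, f(2)=2.
Building up term by term: f(1)=1, f(2)=2, f(3)=3, f(4)=5, f(5)=8, f(6)=13, f(7)=21, f(8)=34, f(9)=55, f(10)=89, f(11)=144, f(12)=233, f(13)=377, f(14)=610, f(15)=987, f(16)=1597, f(17)=2584.

Final answer: 2584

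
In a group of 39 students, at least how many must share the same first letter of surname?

There are 26 possible values for first letter of surname. With 39 students and 26 categories, by pigeonhole: ceiling(39/26).

Final answer: 2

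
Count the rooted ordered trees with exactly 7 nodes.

This is a standard Catalan-number count: the answer is C_n. Here n = 7 - 1 = 6.
C_n = C(2n,n)/(n+1), so C_{6} = C(12,6)/7 = 924/7.

Final answer: C_{6} = 132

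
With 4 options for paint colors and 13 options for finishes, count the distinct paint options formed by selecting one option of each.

By the multiplication principle: 4 x 13.

Final answer: 52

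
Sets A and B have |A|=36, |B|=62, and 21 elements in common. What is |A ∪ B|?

|A union B| = |A| + |B| - |A intersect B| = 36 + 62 - 21.

Final answer: 77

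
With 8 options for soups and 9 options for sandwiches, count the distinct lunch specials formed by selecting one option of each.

By the multiplication principle: 8 x 9.

Final answer: 72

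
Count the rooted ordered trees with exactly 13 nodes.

This is counted by the nth Catalan number C_n. Here n = 13 - 1 = 12.
C_n = C(2n,n)/(n+1), so C_{12} = C(24,12)/13 = 2704156/13.

Final answer: C_{12} = 208012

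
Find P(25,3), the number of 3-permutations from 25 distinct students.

P(25,3) = 25!/(25-3)! = 25!/22!.

Final answer: P(25,3) = 13800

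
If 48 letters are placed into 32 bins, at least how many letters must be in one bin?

By the pigeonhole principle: ceiling(48/32).

Final answer: 2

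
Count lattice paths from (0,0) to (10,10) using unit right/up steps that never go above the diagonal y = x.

Total monotonic paths to (10,10): C(20,10) = 184756.
A path is bad iff it touches y = x + 1; reflecting its initial segment maps bad paths bijectively onto all paths to (9,11), of which there are C(20,11) = 167960.
Valid Dyck paths: 184756 - 167960.
(Check: C(20,10) - C(20,11) = C(20,10)/11, the Catalan number C_{10}.)

Final answer: C_{10} = 16796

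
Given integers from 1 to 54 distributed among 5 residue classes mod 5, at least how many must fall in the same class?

By pigeonhole with 54 objects and 5 categories: ceiling(54/5).

Final answer: 11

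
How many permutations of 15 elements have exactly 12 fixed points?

Choose which 12 elements are fixed: C(15,12) = 455.
Derange the remaining 3 using D(j) = (j-1)(D(j-1) + D(j-2)), D(0)=1, D(1)=0: D(2)=1, D(3)=2.
Total: 455 x 2.

Final answer: C(15,12) D(3) = 910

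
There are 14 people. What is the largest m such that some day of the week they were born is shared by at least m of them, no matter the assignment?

There are 7 possible values for day of the week they were born. With 14 people and 7 categories, by pigeonhole: ceiling(14/7).

Final answer: 2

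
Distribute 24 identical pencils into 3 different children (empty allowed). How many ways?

Stars and bars: C(n+k-1, k-1) = C(26,2).

Final answer: C(26,2) = 325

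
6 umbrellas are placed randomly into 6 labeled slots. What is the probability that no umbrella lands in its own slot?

D(n) = (n-1)(D(n-1) + D(n-2)), D(0)=1, D(1)=0.
Building up: D(2)=1, D(3)=2, D(4)=9, D(5)=44, D(6)=265.
Total arrangements: 6! = 720.
Probability = D(6)/6! = 53/144.

Final answer: D(6)/6! = 265/720 = 0.368056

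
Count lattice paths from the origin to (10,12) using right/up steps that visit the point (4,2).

Paths (0,0)->(4,2): C(6,2) = 15.
Paths (4,2)->(10,12): C(16,10) = 8008.
By multiplication principle: 15 x 8008.

Final answer: 120120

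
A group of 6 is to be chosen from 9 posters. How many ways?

C(9,6) = 9!/(6! x (9-6)!).

Final answer: C(9,6) = 84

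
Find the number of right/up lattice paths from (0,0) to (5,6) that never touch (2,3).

Total paths to (5,6): C(11,6) = 462.
Paths through (2,3): C(5,3) x C(6,3) = 200.
Avoiding (2,3): 462 - 200.

Final answer: 262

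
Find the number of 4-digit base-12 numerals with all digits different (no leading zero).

First digit: 11 (nonzero). Second: 11 (not first). Third: 10, etc.
Total: 11 x 11 x 10 x 9.

Final answer: 10890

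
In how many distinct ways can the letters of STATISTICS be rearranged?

Letters (A:1, C:1, I:2, S:3, T:3). Total letters: 10.
Permutations = 10!/(3! x 3! x 2!).

Final answer: 50400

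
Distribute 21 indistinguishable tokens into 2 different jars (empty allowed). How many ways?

Stars and bars: C(n+k-1, k-1) = C(22,1).

Final answer: C(22,1) = 22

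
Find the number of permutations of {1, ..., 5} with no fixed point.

D(n) = (n-1)(D(n-1) + D(n-2)), D(0)=1, D(1)=0.
Building up: D(2)=1, D(3)=2, D(4)=9.
D(5) = 4 x (D(4) + D(3)) = 4 x (9 + 2).

Final answer: D(5) = 44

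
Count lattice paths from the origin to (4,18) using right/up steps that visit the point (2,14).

Paths (0,0)->(2,14): C(16,14) = 120.
Paths (2,14)->(4,18): C(6,4) = 15.
By multiplication principle: 120 x 15.

Final answer: 1800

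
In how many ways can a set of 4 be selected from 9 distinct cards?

C(9,4) = 9!/(4! x 5!).

Final answer: \binom{9}{4} = 126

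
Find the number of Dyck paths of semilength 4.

Total monotonic paths to (4,4): C(8,4) = 70.
A path is bad iff it touches y = x + 1; reflecting its initial segment maps bad paths bijectively onto all paths to (3,5), of which there are C(8,5) = 56.
Valid Dyck paths: 70 - 56.
(Equivalently, C_{4} = C(8,4)/5 = 70/5.)

Final answer: C_{4} = 14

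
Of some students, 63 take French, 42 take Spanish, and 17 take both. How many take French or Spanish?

|A union B| = |A| + |B| - |A intersect B| = 63 + 42 - 17.

Final answer: 88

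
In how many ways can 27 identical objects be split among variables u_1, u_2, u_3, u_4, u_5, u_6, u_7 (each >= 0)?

Stars and bars with 27 stars and 6 bars:
C(27+7-1, 7-1) = C(33,6).

Final answer: C(33,6) = 1107568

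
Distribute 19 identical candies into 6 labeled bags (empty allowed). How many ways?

Stars and bars: C(n+k-1, k-1) = C(24,5).

Final answer: C(24,5) = 42504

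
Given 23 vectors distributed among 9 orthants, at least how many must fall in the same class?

By pigeonhole with 23 objects and 9 categories: ceiling(23/9).

Final answer: 3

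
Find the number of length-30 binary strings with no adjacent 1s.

Classify by the final bit: ...0 gives a(n-1) strings, ...01 gives a(n-2) strings. Thus a(n) = a(n-1) + a(n-2) with a(1)=2, a(2)=3.
Iterating the recurrence: a(1)=2, a(2)=3, a(3)=5, a(4)=8, a(5)=13, a(6)=21, a(7)=34, a(8)=55, a(9)=89, a(10)=144, a(11)=233, a(12)=377, a(13)=610, a(14)=987, a(15)=1597, a(16)=2584, a(17)=4181, a(18)=6765, a(19)=10946, a(20)=17711, a(21)=28657, a(22)=46368, a(23)=75025, a(24)=121393, a(25)=196418, a(26)=317811, a(27)=514229, a(28)=832040, a(29)=1346269, a(30)=2178309.

Final answer: 2178309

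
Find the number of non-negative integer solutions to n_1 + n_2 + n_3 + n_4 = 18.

Stars and bars with 18 stars and 3 bars:
C(18+4-1, 4-1) = C(21,3).

Final answer: C(21,3) = 1330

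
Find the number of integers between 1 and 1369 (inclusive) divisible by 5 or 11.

Multiples of 5: 273. Multiples of 11: 124. Of both (lcm=55): 24.
By inclusion-exclusion: 273 + 124 - 24.

Final answer: 373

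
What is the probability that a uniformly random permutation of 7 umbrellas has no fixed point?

Use the recurrence D(n) = (n-1)(D(n-1) + D(n-2)) with D(0)=1, D(1)=0.
Building up: D(2)=1, D(3)=2, D(4)=9, D(5)=44, D(6)=265, D(7)=1854.
Total arrangements: 7! = 5040.
Probability = D(7)/7! = 103/280.

Final answer: D(7)/7! = 1854/5040 = 0.367857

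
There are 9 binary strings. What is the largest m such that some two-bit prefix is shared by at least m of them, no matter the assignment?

There are 4 possible values for two-bit prefix. With 9 binary strings and 4 categories, by pigeonhole: ceiling(9/4).

Final answer: 3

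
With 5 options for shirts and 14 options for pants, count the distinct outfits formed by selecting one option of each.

By the multiplication principle: 5 x 14.

Final answer: 70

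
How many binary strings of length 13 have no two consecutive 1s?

Let a(n) count valid strings. If the last bit is 0 the prefix is any valid string of length n-1; if it is 1 the string must end in 01 with a valid prefix of length n-2. So a(n) = a(n-1) + a(n-2), a(1)=2, a(2)=3.
Iterating the recurrence: a(1)=2, a(2)=3, a(3)=5, a(4)=8, a(5)=13, a(6)=21, a(7)=34, a(8)=55, a(9)=89, a(10)=144, a(11)=233, a(12)=377, a(13)=610.

Final answer: 610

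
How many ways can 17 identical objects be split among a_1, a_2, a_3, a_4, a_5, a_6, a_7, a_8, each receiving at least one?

Substitute a'_i = a_i - 1 (so a'_i >= 0). Then sum a'_i = 17 - 8 = 9.
Stars and bars: C(9+8-1, 8-1) = C(16,7).

Final answer: C(16,7) = 11440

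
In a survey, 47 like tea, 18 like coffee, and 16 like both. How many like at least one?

|A union B| = |A| + |B| - |A intersect B| = 47 + 18 - 16.

Final answer: 49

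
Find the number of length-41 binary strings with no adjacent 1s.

Classify by the final bit: ...0 gives a(n-1) strings, ...01 gives a(n-2) strings. Thus a(n) = a(n-1) + a(n-2) with a(1)=2, a(2)=3.
Building up term by term: a(1)=2, a(2)=3, a(3)=5, a(4)=8, a(5)=13, a(6)=21, a(7)=34, a(8)=55, a(9)=89, a(10)=144, a(11)=233, a(12)=377, a(13)=610, a(14)=987, a(15)=1597, a(16)=2584, a(17)=4181, a(18)=6765, a(19)=10946, a(20)=17711, a(21)=28657, a(22)=46368, a(23)=75025, a(24)=121393, a(25)=196418, a(26)=317811, a(27)=514229, a(28)=832040, a(29)=1346269, a(30)=2178309, a(31)=3524578, a(32)=5702887, a(33)=9227465, a(34)=14930352, a(35)=24157817, a(36)=39088169, a(37)=63245986, a(38)=102334155, a(39)=165580141, a(40)=267914296, a(41)=433494437.

Final answer: 433494437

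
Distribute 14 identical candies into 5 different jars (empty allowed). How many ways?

Stars and bars: C(n+k-1, k-1) = C(18,4).

Final answer: C(18,4) = 3060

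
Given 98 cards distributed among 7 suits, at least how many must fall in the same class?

By pigeonhole with 98 objects and 7 categories: ceiling(98/7).

Final answer: 14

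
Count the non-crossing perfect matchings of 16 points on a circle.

The structures are counted by the Catalan number C_n. Here n = 16/2 = 8.
Using C_0 = 1 and C_(k+1) = C_k x 2(2k+1)/(k+2), build up term by term: C_1=1, C_2=2, C_3=5, C_4=14, C_5=42, C_6=132, C_7=429, C_8=1430.

Final answer: C_{8} = 1430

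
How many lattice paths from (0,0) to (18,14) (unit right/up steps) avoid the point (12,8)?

Total paths to (18,14): C(32,14) = 471435600.
Paths through (12,8): C(20,8) x C(12,6) = 116396280.
Avoiding (12,8): 471435600 - 116396280.

Final answer: 355039320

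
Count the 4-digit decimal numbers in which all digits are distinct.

First digit: 9 (not 0). Second: 9 (not first). Third: 8, etc.
Total: 9 x 9 x 8 x 7.

Final answer: 4536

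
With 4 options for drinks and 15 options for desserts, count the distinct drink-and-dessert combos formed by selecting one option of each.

By the multiplication principle: 4 x 15.

Final answer: 60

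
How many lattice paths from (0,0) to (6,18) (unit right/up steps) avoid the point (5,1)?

Total paths to (6,18): C(24,18) = 134596.
Paths through (5,1): C(6,1) x C(18,17) = 108.
Avoiding (5,1): 134596 - 108.

Final answer: 134488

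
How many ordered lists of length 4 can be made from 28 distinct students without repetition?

P(28,4) = 28!/(28-4)! = 28!/24!.

Final answer: P(28,4) = 491400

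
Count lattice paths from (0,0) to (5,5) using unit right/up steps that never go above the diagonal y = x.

Total monotonic paths to (5,5): C(10,5) = 252.
By the reflection principle, paths that go above the diagonal number C(10,6) = 210.
Valid Dyck paths: 252 - 210.
(Check: C(10,5) - C(10,6) = C(10,5)/6, the Catalan number C_{5}.)

Final answer: C_{5} = 42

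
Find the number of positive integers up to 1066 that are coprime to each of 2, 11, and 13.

|div by 2|=533, |div by 11|=96, |div by 13|=82.
|div by 2&11|=48, |div by 2&13|=41, |div by 11&13|=7, |div by all|=3.
By inclusion-exclusion, divisible by at least one: 533+96+82-48-41-7+3 = 618.
Not divisible by any: 1066 - 618.

Final answer: 448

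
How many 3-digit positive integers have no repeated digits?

First digit: 9 (not 0). Second: 9 (not first). Third: 8, etc.
Total: 9 x 9 x 8.

Final answer: 648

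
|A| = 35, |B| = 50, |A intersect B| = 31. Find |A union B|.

|A union B| = |A| + |B| - |A intersect B| = 35 + 50 - 31.

Final answer: 54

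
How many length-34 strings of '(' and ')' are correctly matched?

This is a standard Catalan-number count: the answer is C_n. Here n = 17 (pairs).
C_n = C(2n,n)/(n+1), so C_{17} = C(34,17)/18 = 2333606220/18.

Final answer: C_{17} = 129644790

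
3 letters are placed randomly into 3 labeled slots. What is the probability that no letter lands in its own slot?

Derangements satisfy D(n) = (n-1)(D(n-1) + D(n-2)), starting from D(0)=1, D(1)=0.
Building up: D(2)=1, D(3)=2.
Total arrangements: 3! = 6.
Probability = D(3)/3! = 1/3.

Final answer: D(3)/3! = 2/6 = 0.333333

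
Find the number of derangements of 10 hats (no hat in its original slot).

Use the recurrence D(n) = (n-1)(D(n-1) + D(n-2)) with D(0)=1, D(1)=0.
D(2) = 1 x (0 + 1) = 1
D(3) = 2 x (1 + 0) = 2
D(4) = 3 x (2 + 1) = 9
D(5) = 4 x (9 + 2) = 44
D(6) = 5 x (44 + 9) = 265
D(7) = 6 x (265 + 44) = 1854
D(8) = 7 x (1854 + 265) = 14833
D(9) = 8 x (14833 + 1854) = 133496
D(10) = 9 x (D(9) + D(8)) = 9 x (133496 + 14833)

Final answer: D(10) = 1334961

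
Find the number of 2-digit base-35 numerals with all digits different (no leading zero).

The leading digit has 34 choices (anything but zero); the next has 34 (anything but the first), then 33, and so on, one fewer each time.
Total: 34 x 34.

Final answer: 1156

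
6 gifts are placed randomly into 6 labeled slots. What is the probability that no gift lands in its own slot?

Use the recurrence D(n) = (n-1)(D(n-1) + D(n-2)) with D(0)=1, D(1)=0.
Building up: D(2)=1, D(3)=2, D(4)=9, D(5)=44, D(6)=265.
Total arrangements: 6! = 720.
Probability = D(6)/6! = 53/144.

Final answer: D(6)/6! = 265/720 = 0.368056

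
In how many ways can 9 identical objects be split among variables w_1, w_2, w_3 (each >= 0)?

Stars and bars with 9 stars and 2 bars:
C(9+3-1, 3-1) = C(11,2).

Final answer: C(11,2) = 55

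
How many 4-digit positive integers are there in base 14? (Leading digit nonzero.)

In base 14, the leading digit has 13 choices (1..13); each of the remaining 3 digits has 14 choices.
Total: 13 x 14^3.

Final answer: 35672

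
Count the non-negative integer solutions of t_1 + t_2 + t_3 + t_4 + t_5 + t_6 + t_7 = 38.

Stars and bars with 38 stars and 6 bars:
C(38+7-1, 7-1) = C(44,6).

Final answer: C(44,6) = 7059052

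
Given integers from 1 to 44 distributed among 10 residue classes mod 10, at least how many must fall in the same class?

By pigeonhole with 44 objects and 10 categories: ceiling(44/10).

Final answer: 5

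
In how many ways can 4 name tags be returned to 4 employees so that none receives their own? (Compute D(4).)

Derangements satisfy D(n) = (n-1)(D(n-1) + D(n-2)), starting from D(0)=1, D(1)=0.
D(2) = 1 x (0 + 1) = 1
D(3) = 2 x (1 + 0) = 2
D(4) = 3 x (D(3) + D(2)) = 3 x (2 + 1)

Final answer: D(4) = 9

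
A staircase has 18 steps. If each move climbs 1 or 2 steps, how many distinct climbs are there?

Let f(n) count the ways. The last step is size 1 or 2, so f(n) = f(n-1) + f(n-2) with f(1)=1, f(2)=2.
Iterating the recurrence: f(1)=1, f(2)=2, f(3)=3, f(4)=5, f(5)=8, f(6)=13, f(7)=21, f(8)=34, f(9)=55, f(10)=89, f(11)=144, f(12)=233, f(13)=377, f(14)=610, f(15)=987, f(16)=1597, f(17)=2584, f(18)=4181.

Final answer: 4181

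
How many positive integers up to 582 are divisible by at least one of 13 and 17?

Multiples of 13: 44. Multiples of 17: 34. Of both (lcm=221): 2.
By inclusion-exclusion: 44 + 34 - 2.

Final answer: 76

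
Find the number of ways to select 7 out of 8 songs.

C(8,7) = 8!/(7! x (8-7)!).

Final answer: C(8,7) = 8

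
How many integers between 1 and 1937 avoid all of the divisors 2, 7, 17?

|div by 2|=968, |div by 7|=276, |div by 17|=113.
|div by 2&7|=138, |div by 2&17|=56, |div by 7&17|=16, |div by all|=8.
By inclusion-exclusion, divisible by at least one: 968+276+113-138-56-16+8 = 1155.
Not divisible by any: 1937 - 1155.

Final answer: 782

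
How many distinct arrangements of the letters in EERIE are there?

Letters (E:3, I:1, R:1). Total letters: 5.
Permutations = 5!/(3!).

Final answer: 20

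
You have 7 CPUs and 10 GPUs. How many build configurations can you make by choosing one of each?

By the multiplication principle: 7 x 10.

Final answer: 70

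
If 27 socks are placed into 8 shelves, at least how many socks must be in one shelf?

By the pigeonhole principle: ceiling(27/8).

Final answer: 4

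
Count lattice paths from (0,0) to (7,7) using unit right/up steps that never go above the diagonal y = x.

Total monotonic paths to (7,7): C(14,7) = 3432.
A path is bad iff it touches y = x + 1; reflecting its initial segment maps bad paths bijectively onto all paths to (6,8), of which there are C(14,8) = 3003.
Valid Dyck paths: 3432 - 3003.
(Check: C(14,7) - C(14,8) = C(14,7)/8, the Catalan number C_{7}.)

Final answer: C_{7} = 429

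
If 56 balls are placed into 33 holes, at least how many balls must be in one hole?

By the pigeonhole principle: ceiling(56/33).

Final answer: 2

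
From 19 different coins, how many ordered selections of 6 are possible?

P(19,6) = 19!/(19-6)! = 19!/13!.

Final answer: P(19,6) = 19535040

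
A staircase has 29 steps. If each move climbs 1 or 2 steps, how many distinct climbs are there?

Let f(n) count the ways. The last step is size 1 or 2, so f(n) = f(n-1) + f(n-2) with f(1)=1, f(2)=2.
Iterating the recurrence: f(1)=1, f(2)=2, f(3)=3, f(4)=5, f(5)=8, f(6)=13, f(7)=21, f(8)=34, f(9)=55, f(10)=89, f(11)=144, f(12)=233, f(13)=377, f(14)=610, f(15)=987, f(16)=1597, f(17)=2584, f(18)=4181, f(19)=6765, f(20)=10946, f(21)=17711, f(22)=28657, f(23)=46368, f(24)=75025, f(25)=121393, f(26)=196418, f(27)=317811, f(28)=514229, f(29)=832040.

Final answer: 832040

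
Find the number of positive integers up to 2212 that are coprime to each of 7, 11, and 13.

|div by 7|=316, |div by 11|=201, |div by 13|=170.
|div by 7&11|=28, |div by 7&13|=24, |div by 11&13|=15, |div by all|=2.
By inclusion-exclusion, divisible by at least one: 316+201+170-28-24-15+2 = 622.
Not divisible by any: 2212 - 622.

Final answer: 1590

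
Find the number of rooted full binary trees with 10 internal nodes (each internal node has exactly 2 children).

This is a standard Catalan-number count: the answer is C_n. Here n = 10.
C_n = (2n)!/(n!(n+1)!), so C_{10} = 20!/(10! x 11!) = C(20,10)/11 = 184756/11.

Final answer: C_{10} = 16796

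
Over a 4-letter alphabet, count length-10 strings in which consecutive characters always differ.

Let g(n) count such strings. g(1) = 4, and each valid string of length n-1 extends in 3 ways (any symbol but the last), so g(n) = 3 g(n-1).
Total: g(10) = 4 x 3^9.

Final answer: 4 x 3^{9} = 78732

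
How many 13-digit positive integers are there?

First digit: 9 choices (1-9). Each of the remaining 12 digits: 10 choices.
Total: 9 x 10^12.

Final answer: 9000000000000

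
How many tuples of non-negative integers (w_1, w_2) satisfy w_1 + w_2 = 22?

Stars and bars with 22 stars and 1 bars:
C(22+2-1, 2-1) = C(23,1).

Final answer: C(23,1) = 23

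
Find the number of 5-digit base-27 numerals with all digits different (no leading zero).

First digit: 26 (nonzero). Second: 26 (not first). Third: 25, etc.
Total: 26 x 26 x 25 x 24 x 23.

Final answer: 9328800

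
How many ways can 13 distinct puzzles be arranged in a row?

The number of ways to arrange 13 distinct objects is 13!.

Final answer: 13! = 6227020800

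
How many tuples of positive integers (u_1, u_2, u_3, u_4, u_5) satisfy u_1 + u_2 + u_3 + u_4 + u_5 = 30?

Substitute u'_i = u_i - 1 (so u'_i >= 0). Then sum u'_i = 30 - 5 = 25.
Stars and bars: C(25+5-1, 5-1) = C(29,4).

Final answer: C(29,4) = 23751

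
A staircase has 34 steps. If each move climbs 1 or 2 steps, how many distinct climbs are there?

Condition on the final move: it is a 1-step (f(n-1) ways to get there) or a 2-step (f(n-2) ways), so f(n) = f(n-1) + f(n-2), with f(1)=1, f(2)=2.
Iterating the recurrence: f(1)=1, f(2)=2, f(3)=3, f(4)=5, f(5)=8, f(6)=13, f(7)=21, f(8)=34, f(9)=55, f(10)=89, f(11)=144, f(12)=233, f(13)=377, f(14)=610, f(15)=987, f(16)=1597, f(17)=2584, f(18)=4181, f(19)=6765, f(20)=10946, f(21)=17711, f(22)=28657, f(23)=46368, f(24)=75025, f(25)=121393, f(26)=196418, f(27)=317811, f(28)=514229, f(29)=832040, f(30)=1346269, f(31)=2178309, f(32)=3524578, f(33)=5702887, f(34)=9227465.

Final answer: 9227465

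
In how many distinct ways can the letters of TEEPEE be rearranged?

Letters (E:4, P:1, T:1). Total letters: 6.
Permutations = 6!/(4!).

Final answer: 30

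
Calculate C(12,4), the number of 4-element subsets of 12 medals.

C(12,4) = 12!/(4! x (12-4)!).

Final answer: C(12,4) = 495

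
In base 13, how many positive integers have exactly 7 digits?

In base 13, the leading digit has 12 choices (1..12); each of the remaining 6 digits has 13 choices.
Total: 12 x 13^6.

Final answer: 57921708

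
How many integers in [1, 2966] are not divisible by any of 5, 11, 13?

|div by 5|=593, |div by 11|=269, |div by 13|=228.
|div by 5&11|=53, |div by 5&13|=45, |div by 11&13|=20, |div by all|=4.
By inclusion-exclusion, divisible by at least one: 593+269+228-53-45-20+4 = 976.
Not divisible by any: 2966 - 976.

Final answer: 1990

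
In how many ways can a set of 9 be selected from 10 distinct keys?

C(10,9) = 10!/(9! x 1!).

Final answer: \binom{10}{9} = 10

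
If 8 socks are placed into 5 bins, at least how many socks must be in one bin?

By the pigeonhole principle: ceiling(8/5).

Final answer: 2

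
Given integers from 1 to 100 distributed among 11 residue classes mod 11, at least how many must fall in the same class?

By pigeonhole with 100 objects and 11 categories: ceiling(100/11).

Final answer: 10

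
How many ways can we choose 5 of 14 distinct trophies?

C(14,5) = 14!/(5! x (14-5)!).

Final answer: C(14,5) = 2002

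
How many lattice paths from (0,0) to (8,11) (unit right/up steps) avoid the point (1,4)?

Total paths to (8,11): C(19,11) = 75582.
Paths through (1,4): C(5,4) x C(14,7) = 17160.
Avoiding (1,4): 75582 - 17160.

Final answer: 58422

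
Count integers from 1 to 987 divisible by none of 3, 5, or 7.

|div by 3|=329, |div by 5|=197, |div by 7|=141.
|div by 3&5|=65, |div by 3&7|=47, |div by 5&7|=28, |div by all|=9.
By inclusion-exclusion, divisible by at least one: 329+197+141-65-47-28+9 = 536.
Not divisible by any: 987 - 536.

Final answer: 451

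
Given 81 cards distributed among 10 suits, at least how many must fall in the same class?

By pigeonhole with 81 objects and 10 categories: ceiling(81/10).

Final answer: 9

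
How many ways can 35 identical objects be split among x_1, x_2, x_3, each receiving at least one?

Substitute x'_i = x_i - 1 (so x'_i >= 0). Then sum x'_i = 35 - 3 = 32.
Stars and bars: C(32+3-1, 3-1) = C(34,2).

Final answer: C(34,2) = 561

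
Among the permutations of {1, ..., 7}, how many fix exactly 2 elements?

Choose which 2 elements are fixed: C(7,2) = 21.
Derange the remaining 5 using D(j) = (j-1)(D(j-1) + D(j-2)), D(0)=1, D(1)=0: D(2)=1, D(3)=2, D(4)=9, D(5)=44.
Total: 21 x 44.

Final answer: C(7,2) D(5) = 924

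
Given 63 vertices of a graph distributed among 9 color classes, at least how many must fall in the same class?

By pigeonhole with 63 objects and 9 categories: ceiling(63/9).

Final answer: 7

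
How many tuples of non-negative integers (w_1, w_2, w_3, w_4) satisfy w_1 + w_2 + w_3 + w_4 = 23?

Stars and bars with 23 stars and 3 bars:
C(23+4-1, 4-1) = C(26,3).

Final answer: C(26,3) = 2600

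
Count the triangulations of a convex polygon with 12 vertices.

The structures are counted by the Catalan number C_n. Here n = 12 - 2 = 10.
C_n = (2n)!/(n!(n+1)!), so C_{10} = 20!/(10! x 11!) = C(20,10)/11 = 184756/11.

Final answer: C_{10} = 16796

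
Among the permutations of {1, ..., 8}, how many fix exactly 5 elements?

Choose which 5 elements are fixed: C(8,5) = 56.
Derange the remaining 3 using D(j) = (j-1)(D(j-1) + D(j-2)), D(0)=1, D(1)=0: D(2)=1, D(3)=2.
Total: 56 x 2.

Final answer: C(8,5) D(3) = 112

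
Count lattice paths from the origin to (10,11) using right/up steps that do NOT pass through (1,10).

Total paths to (10,11): C(21,11) = 352716.
Paths through (1,10): C(11,10) x C(10,1) = 110.
Avoiding (1,10): 352716 - 110.

Final answer: 352606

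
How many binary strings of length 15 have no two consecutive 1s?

A valid string ends in 0 (append to any length-(n-1) valid string) or in 01 (append to any length-(n-2) valid string), so a(n) = a(n-1) + a(n-2) with a(1)=2, a(2)=3.
Computing successive values: a(1)=2, a(2)=3, a(3)=5, a(4)=8, a(5)=13, a(6)=21, a(7)=34, a(8)=55, a(9)=89, a(10)=144, a(11)=233, a(12)=377, a(13)=610, a(14)=987, a(15)=1597.

Final answer: 1597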